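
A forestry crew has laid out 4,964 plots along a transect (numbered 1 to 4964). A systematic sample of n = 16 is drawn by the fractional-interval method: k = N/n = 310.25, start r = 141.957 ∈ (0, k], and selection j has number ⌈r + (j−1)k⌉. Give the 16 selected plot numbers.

142, 453, 763, 1073, 1383, 1694, 2004, 2314, 2624, 2935, 3245, 3555, 3865, 4176, 4486, 4796

j=1: r + 0k = 141.957 → ⌈·⌉ = 142
j=2: r + 1k = 452.207 → ⌈·⌉ = 453
j=3: r + 2k = 762.457 → ⌈·⌉ = 763
j=4: r + 3k = 1072.707 → ⌈·⌉ = 1073
j=5: r + 4k = 1382.957 → ⌈·⌉ = 1383
j=6: r + 5k = 1693.207 → ⌈·⌉ = 1694
j=7: r + 6k = 2003.457 → ⌈·⌉ = 2004
j=8: r + 7k = 2313.707 → ⌈·⌉ = 2314
j=9: r + 8k = 2623.957 → ⌈·⌉ = 2624
j=10: r + 9k = 2934.207 → ⌈·⌉ = 2935
j=11: r + 10k = 3244.457 → ⌈·⌉ = 3245
j=12: r + 11k = 3554.707 → ⌈·⌉ = 3555
j=13: r + 12k = 3864.957 → ⌈·⌉ = 3865
j=14: r + 13k = 4175.207 → ⌈·⌉ = 4176
j=15: r + 14k = 4485.457 → ⌈·⌉ = 4486
j=16: r + 15k = 4795.707 → ⌈·⌉ = 4796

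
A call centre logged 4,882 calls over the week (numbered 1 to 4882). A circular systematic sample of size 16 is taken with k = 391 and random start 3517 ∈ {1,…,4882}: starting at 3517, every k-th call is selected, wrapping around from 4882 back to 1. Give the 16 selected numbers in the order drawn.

3517, 3908, 4299, 4690, 199, 590, 981, 1372, 1763, 2154, 2545, 2936, 3327, 3718, 4109, 4500

Selection 1: 3517
Selection 2: 3517 + 391 = 3908
Selection 3: 3908 + 391 = 4299
Selection 4: 4299 + 391 = 4690
Selection 5: 4690 + 391 = 5081 → 5081 − 4882 = 199
Selection 6: 199 + 391 = 590
Selection 7: 590 + 391 = 981
Selection 8: 981 + 391 = 1372
Selection 9: 1372 + 391 = 1763
Selection 10: 1763 + 391 = 2154
Selection 11: 2154 + 391 = 2545
Selection 12: 2545 + 391 = 2936
Selection 13: 2936 + 391 = 3327
Selection 14: 3327 + 391 = 3718
Selection 15: 3718 + 391 = 4109
Selection 16: 4109 + 391 = 4500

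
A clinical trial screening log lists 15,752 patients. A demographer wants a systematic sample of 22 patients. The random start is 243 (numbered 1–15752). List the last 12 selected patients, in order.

7403, 8119, 8835, 9551, 10267, 10983, 11699, 12415, 13131, 13847, 14563, 15279

k = N/n = 15752/22 = 716
11th selection = 243 + 10×716 = 7403
12th: 7403 + 716 = 8119
13th: 8119 + 716 = 8835
14th: 8835 + 716 = 9551
15th: 9551 + 716 = 10267
16th: 10267 + 716 = 10983
17th: 10983 + 716 = 11699
18th: 11699 + 716 = 12415
19th: 12415 + 716 = 13131
20th: 13131 + 716 = 13847
21st: 13847 + 716 = 14563
22nd: 14563 + 716 = 15279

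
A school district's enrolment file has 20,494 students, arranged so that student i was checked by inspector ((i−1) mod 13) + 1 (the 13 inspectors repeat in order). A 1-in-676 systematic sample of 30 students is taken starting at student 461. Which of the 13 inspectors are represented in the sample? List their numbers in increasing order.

Consecutive selections differ by k = 676, so their inspector numbers differ by 676 mod 13 = 0.
gcd(676, 13) = 13, so the sample visits 13/13 = 1 distinct residues mod 13.
Start 461 is inspector 6; the inspectors hit are 6.

6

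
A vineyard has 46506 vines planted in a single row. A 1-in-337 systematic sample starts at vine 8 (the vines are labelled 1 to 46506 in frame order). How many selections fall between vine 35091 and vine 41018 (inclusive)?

k = 337
First selection ≥ 35091: 8 + ⌈(35091−8)/337⌉·337 = 8 + 105×337 = 35393
Last selection ≤ 41018: 8 + ⌊(41018−8)/337⌋·337 = 8 + 121×337 = 40785
Count = 121 − 105 + 1 = 17

17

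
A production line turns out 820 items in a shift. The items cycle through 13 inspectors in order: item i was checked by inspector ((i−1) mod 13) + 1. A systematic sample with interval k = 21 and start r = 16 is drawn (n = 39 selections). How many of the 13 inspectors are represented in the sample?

13

Consecutive selections differ by k = 21, so their inspector numbers differ by 21 mod 13 = 8.
gcd(21, 13) = 1, so the sample visits 13/1 = 13 distinct residues mod 13.
Start 16 is inspector 3; the inspectors hit are 1, 2, 3, 4, 5, 6, 7, 8, 9, 10, 11, 12, 13.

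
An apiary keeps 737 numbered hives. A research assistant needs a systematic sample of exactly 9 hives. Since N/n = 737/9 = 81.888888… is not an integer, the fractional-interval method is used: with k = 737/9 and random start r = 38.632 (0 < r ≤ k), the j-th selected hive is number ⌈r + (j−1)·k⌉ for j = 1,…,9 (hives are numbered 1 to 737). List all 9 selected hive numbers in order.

j=1: r + 0k = 38.632 → ⌈·⌉ = 39
j=2: r + 1k = 120.520888… → ⌈·⌉ = 121
j=3: r + 2k = 202.409777… → ⌈·⌉ = 203
j=4: r + 3k = 284.298666… → ⌈·⌉ = 285
j=5: r + 4k = 366.187555… → ⌈·⌉ = 367
j=6: r + 5k = 448.076444… → ⌈·⌉ = 449
j=7: r + 6k = 529.965333… → ⌈·⌉ = 530
j=8: r + 7k = 611.854222… → ⌈·⌉ = 612
j=9: r + 8k = 693.743111… → ⌈·⌉ = 694

39, 121, 203, 285, 367, 449, 530, 612, 694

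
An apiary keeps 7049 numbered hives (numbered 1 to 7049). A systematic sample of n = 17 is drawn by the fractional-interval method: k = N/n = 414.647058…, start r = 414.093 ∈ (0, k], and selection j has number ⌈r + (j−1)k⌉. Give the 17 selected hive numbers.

415, 829, 1244, 1659, 2073, 2488, 2902, 3317, 3732, 4146, 4561, 4976, 5390, 5805, 6220, 6634, 7049

j=1: r + 0k = 414.093 → ⌈·⌉ = 415
j=2: r + 1k = 828.740058… → ⌈·⌉ = 829
j=3: r + 2k = 1243.387117… → ⌈·⌉ = 1244
j=4: r + 3k = 1658.034176… → ⌈·⌉ = 1659
j=5: r + 4k = 2072.681235… → ⌈·⌉ = 2073
j=6: r + 5k = 2487.328294… → ⌈·⌉ = 2488
j=7: r + 6k = 2901.975352… → ⌈·⌉ = 2902
j=8: r + 7k = 3316.622411… → ⌈·⌉ = 3317
j=9: r + 8k = 3731.269470… → ⌈·⌉ = 3732
j=10: r + 9k = 4145.916529… → ⌈·⌉ = 4146
j=11: r + 10k = 4560.563588… → ⌈·⌉ = 4561
j=12: r + 11k = 4975.210647… → ⌈·⌉ = 4976
j=13: r + 12k = 5389.857705… → ⌈·⌉ = 5390
j=14: r + 13k = 5804.504764… → ⌈·⌉ = 5805
j=15: r + 14k = 6219.151823… → ⌈·⌉ = 6220
j=16: r + 15k = 6633.798882… → ⌈·⌉ = 6634
j=17: r + 16k = 7048.445941… → ⌈·⌉ = 7049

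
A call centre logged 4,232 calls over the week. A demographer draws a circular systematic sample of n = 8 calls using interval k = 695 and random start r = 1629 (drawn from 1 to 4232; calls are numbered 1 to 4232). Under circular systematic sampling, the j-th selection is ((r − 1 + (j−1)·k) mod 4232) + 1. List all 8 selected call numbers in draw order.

Selection 1: 1629
Selection 2: 1629 + 695 = 2324
Selection 3: 2324 + 695 = 3019
Selection 4: 3019 + 695 = 3714
Selection 5: 3714 + 695 = 4409 → 4409 − 4232 = 177
Selection 6: 177 + 695 = 872
Selection 7: 872 + 695 = 1567
Selection 8: 1567 + 695 = 2262

1629, 2324, 3019, 3714, 177, 872, 1567, 2262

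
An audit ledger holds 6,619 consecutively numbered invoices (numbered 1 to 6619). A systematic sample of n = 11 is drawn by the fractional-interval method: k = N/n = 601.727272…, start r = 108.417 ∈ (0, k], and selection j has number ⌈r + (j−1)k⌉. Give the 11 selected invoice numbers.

j=1: r + 0k = 108.417 → ⌈·⌉ = 109
j=2: r + 1k = 710.144272… → ⌈·⌉ = 711
j=3: r + 2k = 1311.871545… → ⌈·⌉ = 1312
j=4: r + 3k = 1913.598818… → ⌈·⌉ = 1914
j=5: r + 4k = 2515.326090… → ⌈·⌉ = 2516
j=6: r + 5k = 3117.053363… → ⌈·⌉ = 3118
j=7: r + 6k = 3718.780636… → ⌈·⌉ = 3719
j=8: r + 7k = 4320.507909… → ⌈·⌉ = 4321
j=9: r + 8k = 4922.235181… → ⌈·⌉ = 4923
j=10: r + 9k = 5523.962454… → ⌈·⌉ = 5524
j=11: r + 10k = 6125.689727… → ⌈·⌉ = 6126

109, 711, 1312, 1914, 2516, 3118, 3719, 4321, 4923, 5524, 6126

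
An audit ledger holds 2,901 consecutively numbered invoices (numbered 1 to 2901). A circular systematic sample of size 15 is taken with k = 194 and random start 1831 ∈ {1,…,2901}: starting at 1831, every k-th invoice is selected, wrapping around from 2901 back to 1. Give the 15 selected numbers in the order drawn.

1831, 2025, 2219, 2413, 2607, 2801, 94, 288, 482, 676, 870, 1064, 1258, 1452, 1646

Selection 1: 1831
Selection 2: 1831 + 194 = 2025
Selection 3: 2025 + 194 = 2219
Selection 4: 2219 + 194 = 2413
Selection 5: 2413 + 194 = 2607
Selection 6: 2607 + 194 = 2801
Selection 7: 2801 + 194 = 2995 → 2995 − 2901 = 94
Selection 8: 94 + 194 = 288
Selection 9: 288 + 194 = 482
Selection 10: 482 + 194 = 676
Selection 11: 676 + 194 = 870
Selection 12: 870 + 194 = 1064
Selection 13: 1064 + 194 = 1258
Selection 14: 1258 + 194 = 1452
Selection 15: 1452 + 194 = 1646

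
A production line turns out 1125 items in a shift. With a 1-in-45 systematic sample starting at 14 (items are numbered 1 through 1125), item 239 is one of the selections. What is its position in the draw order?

k = 45
position = (239 − 14)/45 + 1 = 225/45 + 1 = 5 + 1 = 6

6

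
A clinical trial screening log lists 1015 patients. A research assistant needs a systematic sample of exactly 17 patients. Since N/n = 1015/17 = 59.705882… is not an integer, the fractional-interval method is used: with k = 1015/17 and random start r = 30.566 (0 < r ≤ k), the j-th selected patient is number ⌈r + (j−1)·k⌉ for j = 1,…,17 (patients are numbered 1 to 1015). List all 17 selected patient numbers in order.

31, 91, 150, 210, 270, 330, 389, 449, 509, 568, 628, 688, 748, 807, 867, 927, 986

j=1: r + 0k = 30.566 → ⌈·⌉ = 31
j=2: r + 1k = 90.271882… → ⌈·⌉ = 91
j=3: r + 2k = 149.977764… → ⌈·⌉ = 150
j=4: r + 3k = 209.683647… → ⌈·⌉ = 210
j=5: r + 4k = 269.389529… → ⌈·⌉ = 270
j=6: r + 5k = 329.095411… → ⌈·⌉ = 330
j=7: r + 6k = 388.801294… → ⌈·⌉ = 389
j=8: r + 7k = 448.507176… → ⌈·⌉ = 449
j=9: r + 8k = 508.213058… → ⌈·⌉ = 509
j=10: r + 9k = 567.918941… → ⌈·⌉ = 568
j=11: r + 10k = 627.624823… → ⌈·⌉ = 628
j=12: r + 11k = 687.330705… → ⌈·⌉ = 688
j=13: r + 12k = 747.036588… → ⌈·⌉ = 748
j=14: r + 13k = 806.742470… → ⌈·⌉ = 807
j=15: r + 14k = 866.448352… → ⌈·⌉ = 867
j=16: r + 15k = 926.154235… → ⌈·⌉ = 927
j=17: r + 16k = 985.860117… → ⌈·⌉ = 986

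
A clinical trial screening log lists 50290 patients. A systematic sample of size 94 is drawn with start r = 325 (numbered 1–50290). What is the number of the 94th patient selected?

k = 50290/94 = 535
94th selection = r + (94−1)·k = 325 + 93×535 = 325 + 49755 = 50080

50080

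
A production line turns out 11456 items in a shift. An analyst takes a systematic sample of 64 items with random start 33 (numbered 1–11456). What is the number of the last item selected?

11310

k = 11456/64 = 179
64th selection = r + (64−1)·k = 33 + 63×179 = 33 + 11277 = 11310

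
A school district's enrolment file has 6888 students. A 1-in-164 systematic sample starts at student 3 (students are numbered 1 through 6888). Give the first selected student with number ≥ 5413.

5415

k = 164
Steps past start: ⌈(5413 − 3)/164⌉ = ⌈5410/164⌉ = 33
Selected student: 3 + 33×164 = 5415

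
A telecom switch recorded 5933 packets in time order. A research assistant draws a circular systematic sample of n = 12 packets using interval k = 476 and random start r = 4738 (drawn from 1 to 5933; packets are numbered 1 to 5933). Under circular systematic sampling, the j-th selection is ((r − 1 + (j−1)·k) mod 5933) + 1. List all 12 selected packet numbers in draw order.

Selection 1: 4738
Selection 2: 4738 + 476 = 5214
Selection 3: 5214 + 476 = 5690
Selection 4: 5690 + 476 = 6166 → 6166 − 5933 = 233
Selection 5: 233 + 476 = 709
Selection 6: 709 + 476 = 1185
Selection 7: 1185 + 476 = 1661
Selection 8: 1661 + 476 = 2137
Selection 9: 2137 + 476 = 2613
Selection 10: 2613 + 476 = 3089
Selection 11: 3089 + 476 = 3565
Selection 12: 3565 + 476 = 4041

4738, 5214, 5690, 233, 709, 1185, 1661, 2137, 2613, 3089, 3565, 4041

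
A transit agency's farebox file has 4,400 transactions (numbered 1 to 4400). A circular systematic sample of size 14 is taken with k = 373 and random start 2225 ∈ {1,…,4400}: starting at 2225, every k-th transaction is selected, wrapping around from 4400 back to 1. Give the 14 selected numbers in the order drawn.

2225, 2598, 2971, 3344, 3717, 4090, 63, 436, 809, 1182, 1555, 1928, 2301, 2674

Selection 1: 2225
Selection 2: 2225 + 373 = 2598
Selection 3: 2598 + 373 = 2971
Selection 4: 2971 + 373 = 3344
Selection 5: 3344 + 373 = 3717
Selection 6: 3717 + 373 = 4090
Selection 7: 4090 + 373 = 4463 → 4463 − 4400 = 63
Selection 8: 63 + 373 = 436
Selection 9: 436 + 373 = 809
Selection 10: 809 + 373 = 1182
Selection 11: 1182 + 373 = 1555
Selection 12: 1555 + 373 = 1928
Selection 13: 1928 + 373 = 2301
Selection 14: 2301 + 373 = 2674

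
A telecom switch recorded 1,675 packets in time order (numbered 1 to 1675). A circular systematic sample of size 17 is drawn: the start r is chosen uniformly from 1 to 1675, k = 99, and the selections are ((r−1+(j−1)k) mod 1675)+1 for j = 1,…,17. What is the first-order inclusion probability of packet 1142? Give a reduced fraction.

For each position j, as r ranges over 1…1675 the j-th selection hits every packet exactly once, so packet 1142 is selected for exactly 17 of the 1675 starts.
Inclusion probability = 17/1675.

17/1675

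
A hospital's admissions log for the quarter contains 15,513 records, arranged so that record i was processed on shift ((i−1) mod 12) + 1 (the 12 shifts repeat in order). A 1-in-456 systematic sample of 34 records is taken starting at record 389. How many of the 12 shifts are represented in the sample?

Consecutive selections differ by k = 456, so their shift numbers differ by 456 mod 12 = 0.
gcd(456, 12) = 12, so the sample visits 12/12 = 1 distinct residues mod 12.
Start 389 is shift 5; the shifts hit are 5.

1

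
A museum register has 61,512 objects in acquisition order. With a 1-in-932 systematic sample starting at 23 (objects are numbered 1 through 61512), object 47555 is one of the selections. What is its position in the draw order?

k = 932
position = (47555 − 23)/932 + 1 = 47532/932 + 1 = 51 + 1 = 52

52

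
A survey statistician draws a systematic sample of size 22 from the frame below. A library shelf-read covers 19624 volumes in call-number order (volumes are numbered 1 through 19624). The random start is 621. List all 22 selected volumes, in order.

621, 1513, 2405, 3297, 4189, 5081, 5973, 6865, 7757, 8649, 9541, 10433, 11325, 12217, 13109, 14001, 14893, 15785, 16677, 17569, 18461, 19353

k = N/n = 19624/22 = 892
volume 1: 621
volume 2: 621 + 892 = 1513
volume 3: 1513 + 892 = 2405
volume 4: 2405 + 892 = 3297
volume 5: 3297 + 892 = 4189
volume 6: 4189 + 892 = 5081
volume 7: 5081 + 892 = 5973
volume 8: 5973 + 892 = 6865
volume 9: 6865 + 892 = 7757
volume 10: 7757 + 892 = 8649
volume 11: 8649 + 892 = 9541
volume 12: 9541 + 892 = 10433
volume 13: 10433 + 892 = 11325
volume 14: 11325 + 892 = 12217
volume 15: 12217 + 892 = 13109
volume 16: 13109 + 892 = 14001
volume 17: 14001 + 892 = 14893
volume 18: 14893 + 892 = 15785
volume 19: 15785 + 892 = 16677
volume 20: 16677 + 892 = 17569
volume 21: 17569 + 892 = 18461
volume 22: 18461 + 892 = 19353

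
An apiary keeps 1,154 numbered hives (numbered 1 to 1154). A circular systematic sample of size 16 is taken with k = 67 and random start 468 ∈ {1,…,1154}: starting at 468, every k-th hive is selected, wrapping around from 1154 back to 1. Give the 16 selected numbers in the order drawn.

468, 535, 602, 669, 736, 803, 870, 937, 1004, 1071, 1138, 51, 118, 185, 252, 319

Selection 1: 468
Selection 2: 468 + 67 = 535
Selection 3: 535 + 67 = 602
Selection 4: 602 + 67 = 669
Selection 5: 669 + 67 = 736
Selection 6: 736 + 67 = 803
Selection 7: 803 + 67 = 870
Selection 8: 870 + 67 = 937
Selection 9: 937 + 67 = 1004
Selection 10: 1004 + 67 = 1071
Selection 11: 1071 + 67 = 1138
Selection 12: 1138 + 67 = 1205 → 1205 − 1154 = 51
Selection 13: 51 + 67 = 118
Selection 14: 118 + 67 = 185
Selection 15: 185 + 67 = 252
Selection 16: 252 + 67 = 319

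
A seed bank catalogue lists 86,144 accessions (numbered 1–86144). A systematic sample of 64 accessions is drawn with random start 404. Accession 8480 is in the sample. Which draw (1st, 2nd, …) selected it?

7

k = 86144/64 = 1346
position = (8480 − 404)/1346 + 1 = 8076/1346 + 1 = 6 + 1 = 7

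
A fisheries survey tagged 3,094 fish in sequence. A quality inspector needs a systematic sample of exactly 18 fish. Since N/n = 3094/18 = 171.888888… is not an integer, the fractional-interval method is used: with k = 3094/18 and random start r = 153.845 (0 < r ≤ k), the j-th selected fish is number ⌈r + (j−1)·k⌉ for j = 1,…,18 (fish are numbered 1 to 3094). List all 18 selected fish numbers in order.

154, 326, 498, 670, 842, 1014, 1186, 1358, 1529, 1701, 1873, 2045, 2217, 2389, 2561, 2733, 2905, 3076

j=1: r + 0k = 153.845 → ⌈·⌉ = 154
j=2: r + 1k = 325.733888… → ⌈·⌉ = 326
j=3: r + 2k = 497.622777… → ⌈·⌉ = 498
j=4: r + 3k = 669.511666… → ⌈·⌉ = 670
j=5: r + 4k = 841.400555… → ⌈·⌉ = 842
j=6: r + 5k = 1013.289444… → ⌈·⌉ = 1014
j=7: r + 6k = 1185.178333… → ⌈·⌉ = 1186
j=8: r + 7k = 1357.067222… → ⌈·⌉ = 1358
j=9: r + 8k = 1528.956111… → ⌈·⌉ = 1529
j=10: r + 9k = 1700.845 → ⌈·⌉ = 1701
j=11: r + 10k = 1872.733888… → ⌈·⌉ = 1873
j=12: r + 11k = 2044.622777… → ⌈·⌉ = 2045
j=13: r + 12k = 2216.511666… → ⌈·⌉ = 2217
j=14: r + 13k = 2388.400555… → ⌈·⌉ = 2389
j=15: r + 14k = 2560.289444… → ⌈·⌉ = 2561
j=16: r + 15k = 2732.178333… → ⌈·⌉ = 2733
j=17: r + 16k = 2904.067222… → ⌈·⌉ = 2905
j=18: r + 17k = 3075.956111… → ⌈·⌉ = 3076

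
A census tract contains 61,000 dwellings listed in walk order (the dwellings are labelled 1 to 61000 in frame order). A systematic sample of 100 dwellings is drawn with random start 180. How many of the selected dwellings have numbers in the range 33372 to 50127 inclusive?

k = 61000/100 = 610
First selection ≥ 33372: 180 + ⌈(33372−180)/610⌉·610 = 180 + 55×610 = 33730
Last selection ≤ 50127: 180 + ⌊(50127−180)/610⌋·610 = 180 + 81×610 = 49590
Count = 81 − 55 + 1 = 27

27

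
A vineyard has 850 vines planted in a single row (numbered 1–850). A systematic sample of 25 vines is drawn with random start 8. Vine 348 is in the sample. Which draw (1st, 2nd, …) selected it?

k = 850/25 = 34
position = (348 − 8)/34 + 1 = 340/34 + 1 = 10 + 1 = 11

11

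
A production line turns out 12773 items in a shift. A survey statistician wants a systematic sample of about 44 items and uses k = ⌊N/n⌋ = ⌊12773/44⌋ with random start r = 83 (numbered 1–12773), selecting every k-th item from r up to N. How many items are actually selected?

k = ⌊12773/44⌋ = 290
Achieved size = ⌊(12773 − 83)/290⌋ + 1 = ⌊12690/290⌋ + 1 = 43 + 1 = 44
(last selection: 83 + 43×290 = 12553 ≤ 12773; next would be 12843 > 12773)

44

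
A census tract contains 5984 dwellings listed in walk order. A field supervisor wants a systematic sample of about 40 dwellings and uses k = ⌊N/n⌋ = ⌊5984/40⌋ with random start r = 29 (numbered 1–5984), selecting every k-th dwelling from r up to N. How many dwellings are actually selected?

k = ⌊5984/40⌋ = 149
Achieved size = ⌊(5984 − 29)/149⌋ + 1 = ⌊5955/149⌋ + 1 = 39 + 1 = 40
(last selection: 29 + 39×149 = 5840 ≤ 5984; next would be 5989 > 5984)

40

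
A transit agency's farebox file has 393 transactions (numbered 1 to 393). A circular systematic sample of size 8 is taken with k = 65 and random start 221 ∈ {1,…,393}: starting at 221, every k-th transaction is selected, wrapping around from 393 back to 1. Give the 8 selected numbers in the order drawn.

221, 286, 351, 23, 88, 153, 218, 283

Selection 1: 221
Selection 2: 221 + 65 = 286
Selection 3: 286 + 65 = 351
Selection 4: 351 + 65 = 416 → 416 − 393 = 23
Selection 5: 23 + 65 = 88
Selection 6: 88 + 65 = 153
Selection 7: 153 + 65 = 218
Selection 8: 218 + 65 = 283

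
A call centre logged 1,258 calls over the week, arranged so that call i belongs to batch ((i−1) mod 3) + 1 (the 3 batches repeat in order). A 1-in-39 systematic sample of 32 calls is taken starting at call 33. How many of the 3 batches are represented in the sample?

Consecutive selections differ by k = 39, so their batch numbers differ by 39 mod 3 = 0.
gcd(39, 3) = 3, so the sample visits 3/3 = 1 distinct residues mod 3.
Start 33 is batch 3; the batches hit are 3.

1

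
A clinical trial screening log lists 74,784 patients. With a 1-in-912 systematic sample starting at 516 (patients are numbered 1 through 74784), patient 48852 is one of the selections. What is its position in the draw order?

k = 912
position = (48852 − 516)/912 + 1 = 48336/912 + 1 = 53 + 1 = 54

54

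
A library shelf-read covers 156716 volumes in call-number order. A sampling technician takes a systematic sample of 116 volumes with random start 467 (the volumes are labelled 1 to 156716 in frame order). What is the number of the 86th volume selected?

k = 156716/116 = 1351
86th selection = r + (86−1)·k = 467 + 85×1351 = 467 + 114835 = 115302

115302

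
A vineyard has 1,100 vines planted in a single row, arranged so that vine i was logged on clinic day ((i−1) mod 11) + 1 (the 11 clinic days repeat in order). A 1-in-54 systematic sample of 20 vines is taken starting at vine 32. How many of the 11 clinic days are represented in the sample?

11

Consecutive selections differ by k = 54, so their clinic day numbers differ by 54 mod 11 = 10.
gcd(54, 11) = 1, so the sample visits 11/1 = 11 distinct residues mod 11.
Start 32 is clinic day 10; the clinic days hit are 1, 2, 3, 4, 5, 6, 7, 8, 9, 10, 11.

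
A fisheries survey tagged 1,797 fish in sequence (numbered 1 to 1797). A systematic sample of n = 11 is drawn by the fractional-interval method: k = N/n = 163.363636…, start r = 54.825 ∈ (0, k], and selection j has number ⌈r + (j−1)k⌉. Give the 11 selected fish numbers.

55, 219, 382, 545, 709, 872, 1036, 1199, 1362, 1526, 1689

j=1: r + 0k = 54.825 → ⌈·⌉ = 55
j=2: r + 1k = 218.188636… → ⌈·⌉ = 219
j=3: r + 2k = 381.552272… → ⌈·⌉ = 382
j=4: r + 3k = 544.915909… → ⌈·⌉ = 545
j=5: r + 4k = 708.279545… → ⌈·⌉ = 709
j=6: r + 5k = 871.643181… → ⌈·⌉ = 872
j=7: r + 6k = 1035.006818… → ⌈·⌉ = 1036
j=8: r + 7k = 1198.370454… → ⌈·⌉ = 1199
j=9: r + 8k = 1361.734090… → ⌈·⌉ = 1362
j=10: r + 9k = 1525.097727… → ⌈·⌉ = 1526
j=11: r + 10k = 1688.461363… → ⌈·⌉ = 1689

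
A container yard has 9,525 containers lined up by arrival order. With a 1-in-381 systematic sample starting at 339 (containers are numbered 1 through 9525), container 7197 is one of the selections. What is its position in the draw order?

19

k = 381
position = (7197 − 339)/381 + 1 = 6858/381 + 1 = 18 + 1 = 19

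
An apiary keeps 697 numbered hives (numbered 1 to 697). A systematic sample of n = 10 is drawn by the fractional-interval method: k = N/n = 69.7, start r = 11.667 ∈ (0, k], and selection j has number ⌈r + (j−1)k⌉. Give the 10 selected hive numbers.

j=1: r + 0k = 11.667 → ⌈·⌉ = 12
j=2: r + 1k = 81.367 → ⌈·⌉ = 82
j=3: r + 2k = 151.067 → ⌈·⌉ = 152
j=4: r + 3k = 220.767 → ⌈·⌉ = 221
j=5: r + 4k = 290.467 → ⌈·⌉ = 291
j=6: r + 5k = 360.167 → ⌈·⌉ = 361
j=7: r + 6k = 429.867 → ⌈·⌉ = 430
j=8: r + 7k = 499.567 → ⌈·⌉ = 500
j=9: r + 8k = 569.267 → ⌈·⌉ = 570
j=10: r + 9k = 638.967 → ⌈·⌉ = 639

12, 82, 152, 221, 291, 361, 430, 500, 570, 639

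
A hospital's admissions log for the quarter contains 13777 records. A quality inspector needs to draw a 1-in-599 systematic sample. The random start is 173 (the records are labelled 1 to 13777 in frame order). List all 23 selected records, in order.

record 1: 173
record 2: 173 + 599 = 772
record 3: 772 + 599 = 1371
record 4: 1371 + 599 = 1970
record 5: 1970 + 599 = 2569
record 6: 2569 + 599 = 3168
record 7: 3168 + 599 = 3767
record 8: 3767 + 599 = 4366
record 9: 4366 + 599 = 4965
record 10: 4965 + 599 = 5564
record 11: 5564 + 599 = 6163
record 12: 6163 + 599 = 6762
record 13: 6762 + 599 = 7361
record 14: 7361 + 599 = 7960
record 15: 7960 + 599 = 8559
record 16: 8559 + 599 = 9158
record 17: 9158 + 599 = 9757
record 18: 9757 + 599 = 10356
record 19: 10356 + 599 = 10955
record 20: 10955 + 599 = 11554
record 21: 11554 + 599 = 12153
record 22: 12153 + 599 = 12752
record 23: 12752 + 599 = 13351

173, 772, 1371, 1970, 2569, 3168, 3767, 4366, 4965, 5564, 6163, 6762, 7361, 7960, 8559, 9158, 9757, 10356, 10955, 11554, 12153, 12752, 13351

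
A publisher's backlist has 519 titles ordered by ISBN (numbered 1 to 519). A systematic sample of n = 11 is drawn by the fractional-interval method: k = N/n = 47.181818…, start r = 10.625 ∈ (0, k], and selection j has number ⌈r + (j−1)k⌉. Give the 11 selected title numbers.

j=1: r + 0k = 10.625 → ⌈·⌉ = 11
j=2: r + 1k = 57.806818… → ⌈·⌉ = 58
j=3: r + 2k = 104.988636… → ⌈·⌉ = 105
j=4: r + 3k = 152.170454… → ⌈·⌉ = 153
j=5: r + 4k = 199.352272… → ⌈·⌉ = 200
j=6: r + 5k = 246.534090… → ⌈·⌉ = 247
j=7: r + 6k = 293.715909… → ⌈·⌉ = 294
j=8: r + 7k = 340.897727… → ⌈·⌉ = 341
j=9: r + 8k = 388.079545… → ⌈·⌉ = 389
j=10: r + 9k = 435.261363… → ⌈·⌉ = 436
j=11: r + 10k = 482.443181… → ⌈·⌉ = 483

11, 58, 105, 153, 200, 247, 294, 341, 389, 436, 483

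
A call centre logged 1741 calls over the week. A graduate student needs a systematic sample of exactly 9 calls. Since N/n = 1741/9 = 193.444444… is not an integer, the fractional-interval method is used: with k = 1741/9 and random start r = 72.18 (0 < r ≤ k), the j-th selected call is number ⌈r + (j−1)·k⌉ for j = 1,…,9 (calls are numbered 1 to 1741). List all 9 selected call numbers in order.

j=1: r + 0k = 72.18 → ⌈·⌉ = 73
j=2: r + 1k = 265.624444… → ⌈·⌉ = 266
j=3: r + 2k = 459.068888… → ⌈·⌉ = 460
j=4: r + 3k = 652.513333… → ⌈·⌉ = 653
j=5: r + 4k = 845.957777… → ⌈·⌉ = 846
j=6: r + 5k = 1039.402222… → ⌈·⌉ = 1040
j=7: r + 6k = 1232.846666… → ⌈·⌉ = 1233
j=8: r + 7k = 1426.291111… → ⌈·⌉ = 1427
j=9: r + 8k = 1619.735555… → ⌈·⌉ = 1620

73, 266, 460, 653, 846, 1040, 1233, 1427, 1620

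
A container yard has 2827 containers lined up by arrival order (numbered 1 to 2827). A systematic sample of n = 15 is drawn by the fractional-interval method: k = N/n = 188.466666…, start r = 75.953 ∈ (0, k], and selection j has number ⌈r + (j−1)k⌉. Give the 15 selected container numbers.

76, 265, 453, 642, 830, 1019, 1207, 1396, 1584, 1773, 1961, 2150, 2338, 2527, 2715

j=1: r + 0k = 75.953 → ⌈·⌉ = 76
j=2: r + 1k = 264.419666… → ⌈·⌉ = 265
j=3: r + 2k = 452.886333… → ⌈·⌉ = 453
j=4: r + 3k = 641.353 → ⌈·⌉ = 642
j=5: r + 4k = 829.819666… → ⌈·⌉ = 830
j=6: r + 5k = 1018.286333… → ⌈·⌉ = 1019
j=7: r + 6k = 1206.753 → ⌈·⌉ = 1207
j=8: r + 7k = 1395.219666… → ⌈·⌉ = 1396
j=9: r + 8k = 1583.686333… → ⌈·⌉ = 1584
j=10: r + 9k = 1772.153 → ⌈·⌉ = 1773
j=11: r + 10k = 1960.619666… → ⌈·⌉ = 1961
j=12: r + 11k = 2149.086333… → ⌈·⌉ = 2150
j=13: r + 12k = 2337.553 → ⌈·⌉ = 2338
j=14: r + 13k = 2526.019666… → ⌈·⌉ = 2527
j=15: r + 14k = 2714.486333… → ⌈·⌉ = 2715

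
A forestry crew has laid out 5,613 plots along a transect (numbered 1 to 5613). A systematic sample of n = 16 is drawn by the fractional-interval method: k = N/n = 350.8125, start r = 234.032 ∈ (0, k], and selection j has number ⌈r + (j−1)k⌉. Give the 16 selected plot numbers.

235, 585, 936, 1287, 1638, 1989, 2339, 2690, 3041, 3392, 3743, 4093, 4444, 4795, 5146, 5497

j=1: r + 0k = 234.032 → ⌈·⌉ = 235
j=2: r + 1k = 584.8445 → ⌈·⌉ = 585
j=3: r + 2k = 935.657 → ⌈·⌉ = 936
j=4: r + 3k = 1286.4695 → ⌈·⌉ = 1287
j=5: r + 4k = 1637.282 → ⌈·⌉ = 1638
j=6: r + 5k = 1988.0945 → ⌈·⌉ = 1989
j=7: r + 6k = 2338.907 → ⌈·⌉ = 2339
j=8: r + 7k = 2689.7195 → ⌈·⌉ = 2690
j=9: r + 8k = 3040.532 → ⌈·⌉ = 3041
j=10: r + 9k = 3391.3445 → ⌈·⌉ = 3392
j=11: r + 10k = 3742.157 → ⌈·⌉ = 3743
j=12: r + 11k = 4092.9695 → ⌈·⌉ = 4093
j=13: r + 12k = 4443.782 → ⌈·⌉ = 4444
j=14: r + 13k = 4794.5945 → ⌈·⌉ = 4795
j=15: r + 14k = 5145.407 → ⌈·⌉ = 5146
j=16: r + 15k = 5496.2195 → ⌈·⌉ = 5497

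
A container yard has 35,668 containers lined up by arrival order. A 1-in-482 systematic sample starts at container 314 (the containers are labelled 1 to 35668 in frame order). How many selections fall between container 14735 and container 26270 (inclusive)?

24

k = 482
First selection ≥ 14735: 314 + ⌈(14735−314)/482⌉·482 = 314 + 30×482 = 14774
Last selection ≤ 26270: 314 + ⌊(26270−314)/482⌋·482 = 314 + 53×482 = 25860
Count = 53 − 30 + 1 = 24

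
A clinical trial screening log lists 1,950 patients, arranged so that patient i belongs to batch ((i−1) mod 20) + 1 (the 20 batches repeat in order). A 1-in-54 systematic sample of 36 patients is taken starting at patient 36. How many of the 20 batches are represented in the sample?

Consecutive selections differ by k = 54, so their batch numbers differ by 54 mod 20 = 14.
gcd(54, 20) = 2, so the sample visits 20/2 = 10 distinct residues mod 20.
Start 36 is batch 16; the batches hit are 2, 4, 6, 8, 10, 12, 14, 16, 18, 20.

10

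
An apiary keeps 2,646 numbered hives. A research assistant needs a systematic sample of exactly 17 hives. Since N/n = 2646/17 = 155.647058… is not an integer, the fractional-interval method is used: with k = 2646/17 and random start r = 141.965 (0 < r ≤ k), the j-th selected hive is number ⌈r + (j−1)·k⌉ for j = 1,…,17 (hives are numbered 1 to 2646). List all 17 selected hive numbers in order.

142, 298, 454, 609, 765, 921, 1076, 1232, 1388, 1543, 1699, 1855, 2010, 2166, 2322, 2477, 2633

j=1: r + 0k = 141.965 → ⌈·⌉ = 142
j=2: r + 1k = 297.612058… → ⌈·⌉ = 298
j=3: r + 2k = 453.259117… → ⌈·⌉ = 454
j=4: r + 3k = 608.906176… → ⌈·⌉ = 609
j=5: r + 4k = 764.553235… → ⌈·⌉ = 765
j=6: r + 5k = 920.200294… → ⌈·⌉ = 921
j=7: r + 6k = 1075.847352… → ⌈·⌉ = 1076
j=8: r + 7k = 1231.494411… → ⌈·⌉ = 1232
j=9: r + 8k = 1387.141470… → ⌈·⌉ = 1388
j=10: r + 9k = 1542.788529… → ⌈·⌉ = 1543
j=11: r + 10k = 1698.435588… → ⌈·⌉ = 1699
j=12: r + 11k = 1854.082647… → ⌈·⌉ = 1855
j=13: r + 12k = 2009.729705… → ⌈·⌉ = 2010
j=14: r + 13k = 2165.376764… → ⌈·⌉ = 2166
j=15: r + 14k = 2321.023823… → ⌈·⌉ = 2322
j=16: r + 15k = 2476.670882… → ⌈·⌉ = 2477
j=17: r + 16k = 2632.317941… → ⌈·⌉ = 2633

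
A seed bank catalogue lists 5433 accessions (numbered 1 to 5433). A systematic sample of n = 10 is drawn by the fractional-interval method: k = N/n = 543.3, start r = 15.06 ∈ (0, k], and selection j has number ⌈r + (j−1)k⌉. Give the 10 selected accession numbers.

j=1: r + 0k = 15.06 → ⌈·⌉ = 16
j=2: r + 1k = 558.36 → ⌈·⌉ = 559
j=3: r + 2k = 1101.66 → ⌈·⌉ = 1102
j=4: r + 3k = 1644.96 → ⌈·⌉ = 1645
j=5: r + 4k = 2188.26 → ⌈·⌉ = 2189
j=6: r + 5k = 2731.56 → ⌈·⌉ = 2732
j=7: r + 6k = 3274.86 → ⌈·⌉ = 3275
j=8: r + 7k = 3818.16 → ⌈·⌉ = 3819
j=9: r + 8k = 4361.46 → ⌈·⌉ = 4362
j=10: r + 9k = 4904.76 → ⌈·⌉ = 4905

16, 559, 1102, 1645, 2189, 2732, 3275, 3819, 4362, 4905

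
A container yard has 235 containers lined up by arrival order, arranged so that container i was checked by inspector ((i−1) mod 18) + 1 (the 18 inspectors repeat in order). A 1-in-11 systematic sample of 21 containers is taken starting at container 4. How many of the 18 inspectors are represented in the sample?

Consecutive selections differ by k = 11, so their inspector numbers differ by 11 mod 18 = 11.
gcd(11, 18) = 1, so the sample visits 18/1 = 18 distinct residues mod 18.
Start 4 is inspector 4; the inspectors hit are 1, 2, 3, 4, 5, 6, 7, 8, 9, 10, 11, 12, 13, 14, 15, 16, 17, 18.

18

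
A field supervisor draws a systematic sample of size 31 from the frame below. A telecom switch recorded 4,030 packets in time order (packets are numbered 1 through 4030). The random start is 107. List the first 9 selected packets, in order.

k = N/n = 4030/31 = 130
packet 1: 107
packet 2: 107 + 130 = 237
packet 3: 237 + 130 = 367
packet 4: 367 + 130 = 497
packet 5: 497 + 130 = 627
packet 6: 627 + 130 = 757
packet 7: 757 + 130 = 887
packet 8: 887 + 130 = 1017
packet 9: 1017 + 130 = 1147

107, 237, 367, 497, 627, 757, 887, 1017, 1147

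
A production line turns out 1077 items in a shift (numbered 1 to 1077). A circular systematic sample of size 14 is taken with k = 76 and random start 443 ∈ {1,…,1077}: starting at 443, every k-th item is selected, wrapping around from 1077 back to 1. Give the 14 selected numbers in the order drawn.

Selection 1: 443
Selection 2: 443 + 76 = 519
Selection 3: 519 + 76 = 595
Selection 4: 595 + 76 = 671
Selection 5: 671 + 76 = 747
Selection 6: 747 + 76 = 823
Selection 7: 823 + 76 = 899
Selection 8: 899 + 76 = 975
Selection 9: 975 + 76 = 1051
Selection 10: 1051 + 76 = 1127 → 1127 − 1077 = 50
Selection 11: 50 + 76 = 126
Selection 12: 126 + 76 = 202
Selection 13: 202 + 76 = 278
Selection 14: 278 + 76 = 354

443, 519, 595, 671, 747, 823, 899, 975, 1051, 50, 126, 202, 278, 354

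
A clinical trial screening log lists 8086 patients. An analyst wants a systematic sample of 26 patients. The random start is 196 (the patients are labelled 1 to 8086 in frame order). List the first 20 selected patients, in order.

k = N/n = 8086/26 = 311
patient 1: 196
patient 2: 196 + 311 = 507
patient 3: 507 + 311 = 818
patient 4: 818 + 311 = 1129
patient 5: 1129 + 311 = 1440
patient 6: 1440 + 311 = 1751
patient 7: 1751 + 311 = 2062
patient 8: 2062 + 311 = 2373
patient 9: 2373 + 311 = 2684
patient 10: 2684 + 311 = 2995
patient 11: 2995 + 311 = 3306
patient 12: 3306 + 311 = 3617
patient 13: 3617 + 311 = 3928
patient 14: 3928 + 311 = 4239
patient 15: 4239 + 311 = 4550
patient 16: 4550 + 311 = 4861
patient 17: 4861 + 311 = 5172
patient 18: 5172 + 311 = 5483
patient 19: 5483 + 311 = 5794
patient 20: 5794 + 311 = 6105

196, 507, 818, 1129, 1440, 1751, 2062, 2373, 2684, 2995, 3306, 3617, 3928, 4239, 4550, 4861, 5172, 5483, 5794, 6105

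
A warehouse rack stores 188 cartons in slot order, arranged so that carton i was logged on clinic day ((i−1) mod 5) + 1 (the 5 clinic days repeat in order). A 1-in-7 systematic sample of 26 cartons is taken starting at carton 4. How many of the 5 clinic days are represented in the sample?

Consecutive selections differ by k = 7, so their clinic day numbers differ by 7 mod 5 = 2.
gcd(7, 5) = 1, so the sample visits 5/1 = 5 distinct residues mod 5.
Start 4 is clinic day 4; the clinic days hit are 1, 2, 3, 4, 5.

5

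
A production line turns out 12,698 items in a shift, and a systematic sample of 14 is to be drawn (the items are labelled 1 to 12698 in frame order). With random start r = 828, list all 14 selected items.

828, 1735, 2642, 3549, 4456, 5363, 6270, 7177, 8084, 8991, 9898, 10805, 11712, 12619

k = N/n = 12698/14 = 907
item 1: 828
item 2: 828 + 907 = 1735
item 3: 1735 + 907 = 2642
item 4: 2642 + 907 = 3549
item 5: 3549 + 907 = 4456
item 6: 4456 + 907 = 5363
item 7: 5363 + 907 = 6270
item 8: 6270 + 907 = 7177
item 9: 7177 + 907 = 8084
item 10: 8084 + 907 = 8991
item 11: 8991 + 907 = 9898
item 12: 9898 + 907 = 10805
item 13: 10805 + 907 = 11712
item 14: 11712 + 907 = 12619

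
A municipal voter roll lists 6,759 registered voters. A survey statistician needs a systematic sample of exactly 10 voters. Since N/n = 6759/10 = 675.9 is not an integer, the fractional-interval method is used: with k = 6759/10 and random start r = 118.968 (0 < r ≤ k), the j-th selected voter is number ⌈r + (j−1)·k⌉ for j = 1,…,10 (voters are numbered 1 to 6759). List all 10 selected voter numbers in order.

119, 795, 1471, 2147, 2823, 3499, 4175, 4851, 5527, 6203

j=1: r + 0k = 118.968 → ⌈·⌉ = 119
j=2: r + 1k = 794.868 → ⌈·⌉ = 795
j=3: r + 2k = 1470.768 → ⌈·⌉ = 1471
j=4: r + 3k = 2146.668 → ⌈·⌉ = 2147
j=5: r + 4k = 2822.568 → ⌈·⌉ = 2823
j=6: r + 5k = 3498.468 → ⌈·⌉ = 3499
j=7: r + 6k = 4174.368 → ⌈·⌉ = 4175
j=8: r + 7k = 4850.268 → ⌈·⌉ = 4851
j=9: r + 8k = 5526.168 → ⌈·⌉ = 5527
j=10: r + 9k = 6202.068 → ⌈·⌉ = 6203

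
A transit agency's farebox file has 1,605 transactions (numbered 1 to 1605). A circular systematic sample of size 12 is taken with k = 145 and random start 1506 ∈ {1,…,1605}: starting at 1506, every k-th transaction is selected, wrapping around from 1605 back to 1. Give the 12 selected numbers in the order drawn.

Selection 1: 1506
Selection 2: 1506 + 145 = 1651 → 1651 − 1605 = 46
Selection 3: 46 + 145 = 191
Selection 4: 191 + 145 = 336
Selection 5: 336 + 145 = 481
Selection 6: 481 + 145 = 626
Selection 7: 626 + 145 = 771
Selection 8: 771 + 145 = 916
Selection 9: 916 + 145 = 1061
Selection 10: 1061 + 145 = 1206
Selection 11: 1206 + 145 = 1351
Selection 12: 1351 + 145 = 1496

1506, 46, 191, 336, 481, 626, 771, 916, 1061, 1206, 1351, 1496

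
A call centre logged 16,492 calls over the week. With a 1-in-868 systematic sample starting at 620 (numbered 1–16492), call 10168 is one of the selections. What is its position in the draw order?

k = 868
position = (10168 − 620)/868 + 1 = 9548/868 + 1 = 11 + 1 = 12

12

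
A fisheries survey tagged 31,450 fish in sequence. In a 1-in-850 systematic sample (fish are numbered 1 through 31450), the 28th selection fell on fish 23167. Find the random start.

217

k = 850
r = 23167 − (28−1)×850 = 23167 − 22950 = 217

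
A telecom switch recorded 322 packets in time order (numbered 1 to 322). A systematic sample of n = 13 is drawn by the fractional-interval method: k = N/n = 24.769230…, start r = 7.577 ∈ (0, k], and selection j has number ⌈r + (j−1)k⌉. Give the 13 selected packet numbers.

j=1: r + 0k = 7.577 → ⌈·⌉ = 8
j=2: r + 1k = 32.346230… → ⌈·⌉ = 33
j=3: r + 2k = 57.115461… → ⌈·⌉ = 58
j=4: r + 3k = 81.884692… → ⌈·⌉ = 82
j=5: r + 4k = 106.653923… → ⌈·⌉ = 107
j=6: r + 5k = 131.423153… → ⌈·⌉ = 132
j=7: r + 6k = 156.192384… → ⌈·⌉ = 157
j=8: r + 7k = 180.961615… → ⌈·⌉ = 181
j=9: r + 8k = 205.730846… → ⌈·⌉ = 206
j=10: r + 9k = 230.500076… → ⌈·⌉ = 231
j=11: r + 10k = 255.269307… → ⌈·⌉ = 256
j=12: r + 11k = 280.038538… → ⌈·⌉ = 281
j=13: r + 12k = 304.807769… → ⌈·⌉ = 305

8, 33, 58, 82, 107, 132, 157, 181, 206, 231, 256, 281, 305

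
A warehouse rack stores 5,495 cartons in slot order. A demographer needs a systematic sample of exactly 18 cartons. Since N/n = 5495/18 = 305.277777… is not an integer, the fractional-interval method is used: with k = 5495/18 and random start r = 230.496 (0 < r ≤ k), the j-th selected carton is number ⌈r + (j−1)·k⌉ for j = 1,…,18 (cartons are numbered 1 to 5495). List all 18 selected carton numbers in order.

231, 536, 842, 1147, 1452, 1757, 2063, 2368, 2673, 2978, 3284, 3589, 3894, 4200, 4505, 4810, 5115, 5421

j=1: r + 0k = 230.496 → ⌈·⌉ = 231
j=2: r + 1k = 535.773777… → ⌈·⌉ = 536
j=3: r + 2k = 841.051555… → ⌈·⌉ = 842
j=4: r + 3k = 1146.329333… → ⌈·⌉ = 1147
j=5: r + 4k = 1451.607111… → ⌈·⌉ = 1452
j=6: r + 5k = 1756.884888… → ⌈·⌉ = 1757
j=7: r + 6k = 2062.162666… → ⌈·⌉ = 2063
j=8: r + 7k = 2367.440444… → ⌈·⌉ = 2368
j=9: r + 8k = 2672.718222… → ⌈·⌉ = 2673
j=10: r + 9k = 2977.996 → ⌈·⌉ = 2978
j=11: r + 10k = 3283.273777… → ⌈·⌉ = 3284
j=12: r + 11k = 3588.551555… → ⌈·⌉ = 3589
j=13: r + 12k = 3893.829333… → ⌈·⌉ = 3894
j=14: r + 13k = 4199.107111… → ⌈·⌉ = 4200
j=15: r + 14k = 4504.384888… → ⌈·⌉ = 4505
j=16: r + 15k = 4809.662666… → ⌈·⌉ = 4810
j=17: r + 16k = 5114.940444… → ⌈·⌉ = 5115
j=18: r + 17k = 5420.218222… → ⌈·⌉ = 5421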